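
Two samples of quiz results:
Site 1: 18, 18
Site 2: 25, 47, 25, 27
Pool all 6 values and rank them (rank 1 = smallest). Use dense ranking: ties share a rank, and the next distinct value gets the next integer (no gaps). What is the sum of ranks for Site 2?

11

Sorted (ascending): 18, 18, 25, 25, 27, 47
The 2 values of 18 share dense rank 1.
The 2 values of 25 share dense rank 2.
Remaining distinct values take the next consecutive integers.
Site 2 values → pooled ranks: 25→2, 47→4, 25→2, 27→3
Rank sum = 2 + 4 + 2 + 3 = 11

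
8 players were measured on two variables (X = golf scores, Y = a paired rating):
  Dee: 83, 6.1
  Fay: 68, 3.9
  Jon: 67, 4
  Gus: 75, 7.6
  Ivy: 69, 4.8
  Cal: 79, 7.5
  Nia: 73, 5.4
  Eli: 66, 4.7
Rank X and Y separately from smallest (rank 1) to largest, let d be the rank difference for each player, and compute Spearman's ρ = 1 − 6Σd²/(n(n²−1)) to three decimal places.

Ranks of variable 1: 8, 3, 2, 6, 4, 7, 5, 1
Ranks of variable 2: 6, 1, 2, 8, 4, 7, 5, 3
d = r₁ − r₂: 2, 2, 0, -2, 0, 0, 0, -2
d²: 4, 4, 0, 4, 0, 0, 0, 4; Σd² = 16
ρ = 1 − 6·16/(8·63) = 1 − 96/504 = 0.810

0.810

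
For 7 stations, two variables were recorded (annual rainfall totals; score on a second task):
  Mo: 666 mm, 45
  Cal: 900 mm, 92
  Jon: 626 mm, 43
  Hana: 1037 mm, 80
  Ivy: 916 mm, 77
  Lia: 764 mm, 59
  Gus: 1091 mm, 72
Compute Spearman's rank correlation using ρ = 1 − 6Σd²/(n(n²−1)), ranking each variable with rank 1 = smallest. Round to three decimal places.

0.679

Ranks of variable 1: 2, 4, 1, 6, 5, 3, 7
Ranks of variable 2: 2, 7, 1, 6, 5, 3, 4
d = r₁ − r₂: 0, -3, 0, 0, 0, 0, 3
d²: 0, 9, 0, 0, 0, 0, 9; Σd² = 18
ρ = 1 − 6·18/(7·48) = 1 − 108/336 = 0.679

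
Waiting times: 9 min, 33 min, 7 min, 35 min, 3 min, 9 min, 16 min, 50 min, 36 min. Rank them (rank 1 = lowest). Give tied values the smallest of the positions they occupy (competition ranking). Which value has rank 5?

16

Sorted (ascending): 3, 7, 9, 9, 16, 33, 35, 36, 50
The 2 values of 9 occupy positions 3–4 → each gets rank 3.
Rank 5 → value 16.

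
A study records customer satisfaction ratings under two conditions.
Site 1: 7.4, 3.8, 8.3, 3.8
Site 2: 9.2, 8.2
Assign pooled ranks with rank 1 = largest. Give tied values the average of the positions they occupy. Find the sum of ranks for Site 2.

Sorted (descending): 9.2, 8.3, 8.2, 7.4, 3.8, 3.8
The 2 values of 3.8 occupy positions 5–6 → average rank (5+6)/2 = 5.5.
Site 2 values → pooled ranks: 9.2→1, 8.2→3
Rank sum = 1 + 3 = 4

4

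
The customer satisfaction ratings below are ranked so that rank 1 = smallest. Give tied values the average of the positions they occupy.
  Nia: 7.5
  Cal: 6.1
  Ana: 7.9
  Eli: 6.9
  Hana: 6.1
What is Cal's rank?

Sorted (ascending): 6.1, 6.1, 6.9, 7.5, 7.9
The 2 values of 6.1 occupy positions 1–2 → average rank (1+2)/2 = 1.5.
Cal has value 6.1 → rank 1.5.

1.5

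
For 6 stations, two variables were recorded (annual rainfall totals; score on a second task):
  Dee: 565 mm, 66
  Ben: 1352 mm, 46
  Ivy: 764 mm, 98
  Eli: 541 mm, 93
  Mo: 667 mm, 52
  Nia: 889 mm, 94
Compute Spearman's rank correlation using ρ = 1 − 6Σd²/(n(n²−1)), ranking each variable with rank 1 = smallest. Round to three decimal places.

Ranks of variable 1: 2, 6, 4, 1, 3, 5
Ranks of variable 2: 3, 1, 6, 4, 2, 5
d = r₁ − r₂: -1, 5, -2, -3, 1, 0
d²: 1, 25, 4, 9, 1, 0; Σd² = 40
ρ = 1 − 6·40/(6·35) = 1 − 240/210 = -0.143

-0.143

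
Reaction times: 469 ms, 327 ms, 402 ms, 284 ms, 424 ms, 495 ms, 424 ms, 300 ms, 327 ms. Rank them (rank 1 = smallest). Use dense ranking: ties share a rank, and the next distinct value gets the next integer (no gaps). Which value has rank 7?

Sorted (ascending): 284, 300, 327, 327, 402, 424, 424, 469, 495
The 2 values of 327 share dense rank 3.
The 2 values of 424 share dense rank 5.
Remaining distinct values take the next consecutive integers.
Rank 7 → value 495.

495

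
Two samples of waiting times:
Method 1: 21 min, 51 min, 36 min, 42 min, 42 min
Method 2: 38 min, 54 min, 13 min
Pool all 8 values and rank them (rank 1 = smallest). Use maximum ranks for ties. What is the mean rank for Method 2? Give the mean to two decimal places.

4.33

Sorted (ascending): 13, 21, 36, 38, 42, 42, 51, 54
The 2 values of 42 occupy positions 5–6 → each gets rank 6.
Method 2 values → pooled ranks: 38→4, 54→8, 13→1
Mean rank = (4 + 8 + 1) / 3 = 4.33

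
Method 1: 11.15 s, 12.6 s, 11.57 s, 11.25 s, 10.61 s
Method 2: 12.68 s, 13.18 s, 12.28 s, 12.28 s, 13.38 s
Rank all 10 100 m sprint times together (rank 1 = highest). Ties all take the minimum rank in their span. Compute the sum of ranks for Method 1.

38

Sorted (descending): 13.38, 13.18, 12.68, 12.6, 12.28, 12.28, 11.57, 11.25, 11.15, 10.61
The 2 values of 12.28 occupy positions 5–6 → each gets rank 5.
Method 1 values → pooled ranks: 11.15→9, 12.6→4, 11.57→7, 11.25→8, 10.61→10
Rank sum = 9 + 4 + 7 + 8 + 10 = 38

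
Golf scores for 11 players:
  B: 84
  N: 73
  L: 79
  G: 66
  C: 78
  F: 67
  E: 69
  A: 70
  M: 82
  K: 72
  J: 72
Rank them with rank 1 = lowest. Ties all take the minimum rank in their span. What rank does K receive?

5

Sorted (ascending): 66, 67, 69, 70, 72, 72, 73, 78, 79, 82, 84
The 2 values of 72 occupy positions 5–6 → each gets rank 5.
K has value 72 → rank 5.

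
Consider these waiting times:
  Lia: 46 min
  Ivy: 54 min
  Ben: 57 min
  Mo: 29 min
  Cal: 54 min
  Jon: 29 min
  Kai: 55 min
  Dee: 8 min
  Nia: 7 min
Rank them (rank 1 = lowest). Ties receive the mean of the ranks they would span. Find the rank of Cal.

6.5

Sorted (ascending): 7, 8, 29, 29, 46, 54, 54, 55, 57
The 2 values of 29 occupy positions 3–4 → average rank (3+4)/2 = 3.5.
The 2 values of 54 occupy positions 6–7 → average rank (6+7)/2 = 6.5.
Cal has value 54 min → rank 6.5.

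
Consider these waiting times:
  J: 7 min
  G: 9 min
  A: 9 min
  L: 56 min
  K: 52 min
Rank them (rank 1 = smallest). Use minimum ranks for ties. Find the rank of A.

2

Sorted (ascending): 7, 9, 9, 52, 56
The 2 values of 9 occupy positions 2–3 → each gets rank 2.
A has value 9 min → rank 2.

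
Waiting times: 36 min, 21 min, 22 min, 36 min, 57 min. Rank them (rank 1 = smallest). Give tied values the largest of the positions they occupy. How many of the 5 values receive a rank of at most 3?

Sorted (ascending): 21, 22, 36, 36, 57
The 2 values of 36 occupy positions 3–4 → each gets rank 4.
Ranks ≤ 3: {1, 2} → 2 values.

2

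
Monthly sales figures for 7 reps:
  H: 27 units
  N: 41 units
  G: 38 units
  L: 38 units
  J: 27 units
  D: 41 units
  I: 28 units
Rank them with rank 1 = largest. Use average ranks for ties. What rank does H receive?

Sorted (descending): 41, 41, 38, 38, 28, 27, 27
The 2 values of 41 occupy positions 1–2 → average rank (1+2)/2 = 1.5.
The 2 values of 38 occupy positions 3–4 → average rank (3+4)/2 = 3.5.
The 2 values of 27 occupy positions 6–7 → average rank (6+7)/2 = 6.5.
H has value 27 units → rank 6.5.

6.5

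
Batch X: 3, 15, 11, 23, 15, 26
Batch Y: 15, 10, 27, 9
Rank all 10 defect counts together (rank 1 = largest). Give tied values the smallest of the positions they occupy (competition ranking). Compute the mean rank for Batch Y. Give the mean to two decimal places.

5.50

Sorted (descending): 27, 26, 23, 15, 15, 15, 11, 10, 9, 3
The 3 values of 15 occupy positions 4–6 → each gets rank 4.
Batch Y values → pooled ranks: 15→4, 10→8, 27→1, 9→9
Mean rank = (4 + 8 + 1 + 9) / 4 = 5.50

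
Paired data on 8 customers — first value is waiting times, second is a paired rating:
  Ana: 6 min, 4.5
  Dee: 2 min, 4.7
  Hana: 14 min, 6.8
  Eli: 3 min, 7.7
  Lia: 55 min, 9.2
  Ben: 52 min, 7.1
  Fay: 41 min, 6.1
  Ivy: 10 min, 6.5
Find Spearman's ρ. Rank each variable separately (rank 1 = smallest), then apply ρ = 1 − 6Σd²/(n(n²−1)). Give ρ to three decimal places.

0.524

Ranks of variable 1: 3, 1, 5, 2, 8, 7, 6, 4
Ranks of variable 2: 1, 2, 5, 7, 8, 6, 3, 4
d = r₁ − r₂: 2, -1, 0, -5, 0, 1, 3, 0
d²: 4, 1, 0, 25, 0, 1, 9, 0; Σd² = 40
ρ = 1 − 6·40/(8·63) = 1 − 240/504 = 0.524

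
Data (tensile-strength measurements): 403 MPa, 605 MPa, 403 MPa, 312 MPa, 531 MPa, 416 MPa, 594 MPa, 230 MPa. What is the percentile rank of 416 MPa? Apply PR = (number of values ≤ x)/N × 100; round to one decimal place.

N = 8.
Strictly below 416: 4. Equal to 416: 1.
PR = 5/8 × 100 = 62.5

62.5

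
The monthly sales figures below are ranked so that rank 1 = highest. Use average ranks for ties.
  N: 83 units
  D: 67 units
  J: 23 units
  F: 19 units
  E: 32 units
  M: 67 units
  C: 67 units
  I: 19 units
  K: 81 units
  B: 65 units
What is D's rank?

4

Sorted (descending): 83, 81, 67, 67, 67, 65, 32, 23, 19, 19
The 3 values of 67 occupy positions 3–5 → average rank 4.
The 2 values of 19 occupy positions 9–10 → average rank (9+10)/2 = 9.5.
D has value 67 units → rank 4.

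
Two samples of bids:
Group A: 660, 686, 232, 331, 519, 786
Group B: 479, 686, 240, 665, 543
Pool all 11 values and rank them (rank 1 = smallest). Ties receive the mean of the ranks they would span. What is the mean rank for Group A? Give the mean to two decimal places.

Sorted (ascending): 232, 240, 331, 479, 519, 543, 660, 665, 686, 686, 786
The 2 values of 686 occupy positions 9–10 → average rank (9+10)/2 = 9.5.
Group A values → pooled ranks: 660→7, 686→9.5, 232→1, 331→3, 519→5, 786→11
Mean rank = (7 + 9.5 + 1 + 3 + 5 + 11) / 6 = 6.08

6.08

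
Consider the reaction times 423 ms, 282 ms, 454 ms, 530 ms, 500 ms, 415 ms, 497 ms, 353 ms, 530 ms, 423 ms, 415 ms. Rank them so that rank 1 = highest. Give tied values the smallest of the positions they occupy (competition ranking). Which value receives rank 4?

497

Sorted (descending): 530, 530, 500, 497, 454, 423, 423, 415, 415, 353, 282
The 2 values of 530 occupy positions 1–2 → each gets rank 1.
The 2 values of 423 occupy positions 6–7 → each gets rank 6.
The 2 values of 415 occupy positions 8–9 → each gets rank 8.
Rank 4 → value 497.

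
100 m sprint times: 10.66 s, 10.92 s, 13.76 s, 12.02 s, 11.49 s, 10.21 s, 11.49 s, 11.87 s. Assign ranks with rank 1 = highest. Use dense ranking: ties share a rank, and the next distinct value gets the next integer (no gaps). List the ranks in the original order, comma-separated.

Sorted (descending): 13.76, 12.02, 11.87, 11.49, 11.49, 10.92, 10.66, 10.21
The 2 values of 11.49 share dense rank 4.
Remaining distinct values take the next consecutive integers.

6, 5, 1, 2, 4, 7, 4, 3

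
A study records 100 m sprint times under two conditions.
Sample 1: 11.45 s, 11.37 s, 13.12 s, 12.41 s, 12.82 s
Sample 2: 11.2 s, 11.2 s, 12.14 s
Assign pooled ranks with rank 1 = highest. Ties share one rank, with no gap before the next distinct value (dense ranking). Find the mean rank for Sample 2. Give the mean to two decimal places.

6.00

Sorted (descending): 13.12, 12.82, 12.41, 12.14, 11.45, 11.37, 11.2, 11.2
The 2 values of 11.2 share dense rank 7.
Remaining distinct values take the next consecutive integers.
Sample 2 values → pooled ranks: 11.2→7, 11.2→7, 12.14→4
Mean rank = (7 + 7 + 4) / 3 = 6.00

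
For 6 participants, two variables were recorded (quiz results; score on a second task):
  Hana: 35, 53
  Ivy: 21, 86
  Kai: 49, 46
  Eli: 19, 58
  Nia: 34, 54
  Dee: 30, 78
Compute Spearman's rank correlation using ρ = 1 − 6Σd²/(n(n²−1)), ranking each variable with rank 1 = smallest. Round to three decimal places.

-0.829

Ranks of variable 1: 5, 2, 6, 1, 4, 3
Ranks of variable 2: 2, 6, 1, 4, 3, 5
d = r₁ − r₂: 3, -4, 5, -3, 1, -2
d²: 9, 16, 25, 9, 1, 4; Σd² = 64
ρ = 1 − 6·64/(6·35) = 1 − 384/210 = -0.829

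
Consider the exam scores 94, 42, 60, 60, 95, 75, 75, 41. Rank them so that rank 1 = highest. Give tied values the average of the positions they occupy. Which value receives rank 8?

41

Sorted (descending): 95, 94, 75, 75, 60, 60, 42, 41
The 2 values of 75 occupy positions 3–4 → average rank (3+4)/2 = 3.5.
The 2 values of 60 occupy positions 5–6 → average rank (5+6)/2 = 5.5.
Rank 8 → value 41.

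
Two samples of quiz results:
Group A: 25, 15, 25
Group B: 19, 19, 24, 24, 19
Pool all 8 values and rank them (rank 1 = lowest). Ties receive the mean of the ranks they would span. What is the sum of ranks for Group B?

Sorted (ascending): 15, 19, 19, 19, 24, 24, 25, 25
The 3 values of 19 occupy positions 2–4 → average rank 3.
The 2 values of 24 occupy positions 5–6 → average rank (5+6)/2 = 5.5.
The 2 values of 25 occupy positions 7–8 → average rank (7+8)/2 = 7.5.
Group B values → pooled ranks: 19→3, 19→3, 24→5.5, 24→5.5, 19→3
Rank sum = 3 + 3 + 5.5 + 5.5 + 3 = 20

20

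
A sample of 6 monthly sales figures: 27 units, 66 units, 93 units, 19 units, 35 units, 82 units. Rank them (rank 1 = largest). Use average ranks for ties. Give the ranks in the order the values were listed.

Sorted (descending): 93, 82, 66, 35, 27, 19
No ties — each value takes its position as its rank.

5, 3, 1, 6, 4, 2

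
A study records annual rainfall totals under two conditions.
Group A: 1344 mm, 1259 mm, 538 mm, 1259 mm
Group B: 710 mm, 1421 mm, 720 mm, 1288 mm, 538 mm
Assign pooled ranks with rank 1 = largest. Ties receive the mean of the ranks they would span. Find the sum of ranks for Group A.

19.5

Sorted (descending): 1421, 1344, 1288, 1259, 1259, 720, 710, 538, 538
The 2 values of 1259 occupy positions 4–5 → average rank (4+5)/2 = 4.5.
The 2 values of 538 occupy positions 8–9 → average rank (8+9)/2 = 8.5.
Group A values → pooled ranks: 1344→2, 1259→4.5, 538→8.5, 1259→4.5
Rank sum = 2 + 4.5 + 8.5 + 4.5 = 19.5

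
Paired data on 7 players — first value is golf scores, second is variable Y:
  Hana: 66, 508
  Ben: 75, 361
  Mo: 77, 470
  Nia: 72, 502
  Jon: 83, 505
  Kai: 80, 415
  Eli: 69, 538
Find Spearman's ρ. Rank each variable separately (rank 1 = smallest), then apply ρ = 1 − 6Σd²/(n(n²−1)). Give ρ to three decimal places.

-0.500

Ranks of variable 1: 1, 4, 5, 3, 7, 6, 2
Ranks of variable 2: 6, 1, 3, 4, 5, 2, 7
d = r₁ − r₂: -5, 3, 2, -1, 2, 4, -5
d²: 25, 9, 4, 1, 4, 16, 25; Σd² = 84
ρ = 1 − 6·84/(7·48) = 1 − 504/336 = -0.500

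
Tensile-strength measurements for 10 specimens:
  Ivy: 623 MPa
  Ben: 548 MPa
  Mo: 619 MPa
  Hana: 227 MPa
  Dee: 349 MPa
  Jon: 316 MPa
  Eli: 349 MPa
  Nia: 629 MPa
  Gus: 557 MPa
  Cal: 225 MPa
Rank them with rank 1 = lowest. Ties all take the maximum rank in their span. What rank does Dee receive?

Sorted (ascending): 225, 227, 316, 349, 349, 548, 557, 619, 623, 629
The 2 values of 349 occupy positions 4–5 → each gets rank 5.
Dee has value 349 MPa → rank 5.

5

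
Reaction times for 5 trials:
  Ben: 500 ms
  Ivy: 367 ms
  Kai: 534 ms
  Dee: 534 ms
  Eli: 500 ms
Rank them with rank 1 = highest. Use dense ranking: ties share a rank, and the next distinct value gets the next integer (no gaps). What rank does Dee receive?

Sorted (descending): 534, 534, 500, 500, 367
The 2 values of 534 share dense rank 1.
The 2 values of 500 share dense rank 2.
Remaining distinct values take the next consecutive integers.
Dee has value 534 ms → rank 1.

1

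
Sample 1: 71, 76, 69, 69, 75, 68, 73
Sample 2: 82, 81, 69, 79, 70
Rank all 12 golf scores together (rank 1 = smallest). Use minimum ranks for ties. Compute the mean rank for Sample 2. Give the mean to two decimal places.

8.00

Sorted (ascending): 68, 69, 69, 69, 70, 71, 73, 75, 76, 79, 81, 82
The 3 values of 69 occupy positions 2–4 → each gets rank 2.
Sample 2 values → pooled ranks: 82→12, 81→11, 69→2, 79→10, 70→5
Mean rank = (12 + 11 + 2 + 10 + 5) / 5 = 8.00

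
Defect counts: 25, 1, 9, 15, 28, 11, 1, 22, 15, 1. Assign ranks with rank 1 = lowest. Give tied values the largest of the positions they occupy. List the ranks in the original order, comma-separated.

9, 3, 4, 7, 10, 5, 3, 8, 7, 3

Sorted (ascending): 1, 1, 1, 9, 11, 15, 15, 22, 25, 28
The 3 values of 1 occupy positions 1–3 → each gets rank 3.
The 2 values of 15 occupy positions 6–7 → each gets rank 7.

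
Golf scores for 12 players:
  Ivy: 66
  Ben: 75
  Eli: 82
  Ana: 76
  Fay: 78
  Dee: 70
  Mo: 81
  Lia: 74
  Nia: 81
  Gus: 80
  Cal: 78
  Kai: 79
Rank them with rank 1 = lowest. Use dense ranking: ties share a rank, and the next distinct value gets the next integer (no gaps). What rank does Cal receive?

6

Sorted (ascending): 66, 70, 74, 75, 76, 78, 78, 79, 80, 81, 81, 82
The 2 values of 78 share dense rank 6.
The 2 values of 81 share dense rank 9.
Remaining distinct values take the next consecutive integers.
Cal has value 78 → rank 6.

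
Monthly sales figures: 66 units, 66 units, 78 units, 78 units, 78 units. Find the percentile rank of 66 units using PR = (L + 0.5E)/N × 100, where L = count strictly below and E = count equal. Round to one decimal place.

N = 5.
Strictly below 66: 0. Equal to 66: 2.
PR = (0 + 0.5·2)/5 × 100 = 20.0

20.0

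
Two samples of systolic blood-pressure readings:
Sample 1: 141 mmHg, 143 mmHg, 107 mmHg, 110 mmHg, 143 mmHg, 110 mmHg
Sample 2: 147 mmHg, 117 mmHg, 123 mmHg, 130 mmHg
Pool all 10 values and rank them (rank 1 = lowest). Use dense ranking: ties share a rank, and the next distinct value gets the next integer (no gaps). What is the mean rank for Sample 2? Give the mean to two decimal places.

5.00

Sorted (ascending): 107, 110, 110, 117, 123, 130, 141, 143, 143, 147
The 2 values of 110 share dense rank 2.
The 2 values of 143 share dense rank 7.
Remaining distinct values take the next consecutive integers.
Sample 2 values → pooled ranks: 147→8, 117→3, 123→4, 130→5
Mean rank = (8 + 3 + 4 + 5) / 4 = 5.00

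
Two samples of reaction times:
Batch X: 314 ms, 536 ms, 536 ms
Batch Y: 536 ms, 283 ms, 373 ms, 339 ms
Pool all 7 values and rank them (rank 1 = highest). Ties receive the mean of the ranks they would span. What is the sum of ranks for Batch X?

Sorted (descending): 536, 536, 536, 373, 339, 314, 283
The 3 values of 536 occupy positions 1–3 → average rank 2.
Batch X values → pooled ranks: 314→6, 536→2, 536→2
Rank sum = 6 + 2 + 2 = 10

10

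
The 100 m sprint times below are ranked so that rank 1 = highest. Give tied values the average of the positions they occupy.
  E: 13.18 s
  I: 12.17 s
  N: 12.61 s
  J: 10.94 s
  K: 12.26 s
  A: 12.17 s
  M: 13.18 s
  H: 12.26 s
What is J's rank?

8

Sorted (descending): 13.18, 13.18, 12.61, 12.26, 12.26, 12.17, 12.17, 10.94
The 2 values of 13.18 occupy positions 1–2 → average rank (1+2)/2 = 1.5.
The 2 values of 12.26 occupy positions 4–5 → average rank (4+5)/2 = 4.5.
The 2 values of 12.17 occupy positions 6–7 → average rank (6+7)/2 = 6.5.
J has value 10.94 s → rank 8.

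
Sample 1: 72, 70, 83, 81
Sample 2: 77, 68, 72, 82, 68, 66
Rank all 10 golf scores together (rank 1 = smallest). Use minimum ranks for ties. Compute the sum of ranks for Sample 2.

26

Sorted (ascending): 66, 68, 68, 70, 72, 72, 77, 81, 82, 83
The 2 values of 68 occupy positions 2–3 → each gets rank 2.
The 2 values of 72 occupy positions 5–6 → each gets rank 5.
Sample 2 values → pooled ranks: 77→7, 68→2, 72→5, 82→9, 68→2, 66→1
Rank sum = 7 + 2 + 5 + 9 + 2 + 1 = 26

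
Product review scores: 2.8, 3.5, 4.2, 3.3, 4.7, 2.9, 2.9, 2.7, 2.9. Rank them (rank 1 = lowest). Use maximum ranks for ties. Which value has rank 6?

Sorted (ascending): 2.7, 2.8, 2.9, 2.9, 2.9, 3.3, 3.5, 4.2, 4.7
The 3 values of 2.9 occupy positions 3–5 → each gets rank 5.
Rank 6 → value 3.3.

3.3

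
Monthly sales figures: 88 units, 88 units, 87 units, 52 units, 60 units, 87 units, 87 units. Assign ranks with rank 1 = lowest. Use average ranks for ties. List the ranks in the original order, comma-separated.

6.5, 6.5, 4, 1, 2, 4, 4

Sorted (ascending): 52, 60, 87, 87, 87, 88, 88
The 3 values of 87 occupy positions 3–5 → average rank 4.
The 2 values of 88 occupy positions 6–7 → average rank (6+7)/2 = 6.5.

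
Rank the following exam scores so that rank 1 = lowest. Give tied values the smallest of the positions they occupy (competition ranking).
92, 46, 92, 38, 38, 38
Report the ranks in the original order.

Sorted (ascending): 38, 38, 38, 46, 92, 92
The 3 values of 38 occupy positions 1–3 → each gets rank 1.
The 2 values of 92 occupy positions 5–6 → each gets rank 5.

5, 4, 5, 1, 1, 1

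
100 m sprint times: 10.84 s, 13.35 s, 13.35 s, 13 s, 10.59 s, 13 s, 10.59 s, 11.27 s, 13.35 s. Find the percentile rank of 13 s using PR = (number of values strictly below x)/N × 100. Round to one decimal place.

N = 9.
Strictly below 13: 4. Equal to 13: 2.
PR = 4/9 × 100 = 44.4

44.4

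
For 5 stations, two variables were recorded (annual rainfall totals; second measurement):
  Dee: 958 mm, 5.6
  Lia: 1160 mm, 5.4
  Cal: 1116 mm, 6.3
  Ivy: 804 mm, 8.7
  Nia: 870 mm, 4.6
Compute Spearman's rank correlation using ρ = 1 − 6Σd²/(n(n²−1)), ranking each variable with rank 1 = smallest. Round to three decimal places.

-0.300

Ranks of variable 1: 3, 5, 4, 1, 2
Ranks of variable 2: 3, 2, 4, 5, 1
d = r₁ − r₂: 0, 3, 0, -4, 1
d²: 0, 9, 0, 16, 1; Σd² = 26
ρ = 1 − 6·26/(5·24) = 1 − 156/120 = -0.300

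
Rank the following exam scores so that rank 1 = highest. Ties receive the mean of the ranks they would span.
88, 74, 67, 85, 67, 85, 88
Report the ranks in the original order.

Sorted (descending): 88, 88, 85, 85, 74, 67, 67
The 2 values of 88 occupy positions 1–2 → average rank (1+2)/2 = 1.5.
The 2 values of 85 occupy positions 3–4 → average rank (3+4)/2 = 3.5.
The 2 values of 67 occupy positions 6–7 → average rank (6+7)/2 = 6.5.

1.5, 5, 6.5, 3.5, 6.5, 3.5, 1.5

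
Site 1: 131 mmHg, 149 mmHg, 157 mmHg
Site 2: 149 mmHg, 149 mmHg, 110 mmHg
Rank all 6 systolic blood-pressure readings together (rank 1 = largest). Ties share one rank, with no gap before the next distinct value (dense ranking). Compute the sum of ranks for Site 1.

6

Sorted (descending): 157, 149, 149, 149, 131, 110
The 3 values of 149 share dense rank 2.
Remaining distinct values take the next consecutive integers.
Site 1 values → pooled ranks: 131→3, 149→2, 157→1
Rank sum = 3 + 2 + 1 = 6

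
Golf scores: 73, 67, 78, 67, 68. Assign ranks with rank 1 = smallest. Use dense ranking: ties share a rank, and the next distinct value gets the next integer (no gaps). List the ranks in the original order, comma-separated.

3, 1, 4, 1, 2

Sorted (ascending): 67, 67, 68, 73, 78
The 2 values of 67 share dense rank 1.
Remaining distinct values take the next consecutive integers.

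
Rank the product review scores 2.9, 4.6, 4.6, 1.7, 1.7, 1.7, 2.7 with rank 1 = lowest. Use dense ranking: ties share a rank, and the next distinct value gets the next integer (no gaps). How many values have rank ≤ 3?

5

Sorted (ascending): 1.7, 1.7, 1.7, 2.7, 2.9, 4.6, 4.6
The 3 values of 1.7 share dense rank 1.
The 2 values of 4.6 share dense rank 4.
Remaining distinct values take the next consecutive integers.
Ranks ≤ 3: {1, 1, 1, 2, 3} → 5 values.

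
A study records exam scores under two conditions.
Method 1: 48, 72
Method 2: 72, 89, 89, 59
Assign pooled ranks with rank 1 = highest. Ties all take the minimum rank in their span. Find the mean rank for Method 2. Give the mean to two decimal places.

2.50

Sorted (descending): 89, 89, 72, 72, 59, 48
The 2 values of 89 occupy positions 1–2 → each gets rank 1.
The 2 values of 72 occupy positions 3–4 → each gets rank 3.
Method 2 values → pooled ranks: 72→3, 89→1, 89→1, 59→5
Mean rank = (3 + 1 + 1 + 5) / 4 = 2.50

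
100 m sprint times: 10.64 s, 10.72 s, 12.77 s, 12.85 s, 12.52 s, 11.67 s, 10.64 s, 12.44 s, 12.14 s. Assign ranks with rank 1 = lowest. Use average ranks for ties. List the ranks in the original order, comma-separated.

1.5, 3, 8, 9, 7, 4, 1.5, 6, 5

Sorted (ascending): 10.64, 10.64, 10.72, 11.67, 12.14, 12.44, 12.52, 12.77, 12.85
The 2 values of 10.64 occupy positions 1–2 → average rank (1+2)/2 = 1.5.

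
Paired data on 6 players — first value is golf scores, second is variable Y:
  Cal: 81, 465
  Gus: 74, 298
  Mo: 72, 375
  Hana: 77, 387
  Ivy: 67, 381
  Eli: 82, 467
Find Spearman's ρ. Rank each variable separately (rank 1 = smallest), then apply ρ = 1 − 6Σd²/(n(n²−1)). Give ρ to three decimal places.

Ranks of variable 1: 5, 3, 2, 4, 1, 6
Ranks of variable 2: 5, 1, 2, 4, 3, 6
d = r₁ − r₂: 0, 2, 0, 0, -2, 0
d²: 0, 4, 0, 0, 4, 0; Σd² = 8
ρ = 1 − 6·8/(6·35) = 1 − 48/210 = 0.771

0.771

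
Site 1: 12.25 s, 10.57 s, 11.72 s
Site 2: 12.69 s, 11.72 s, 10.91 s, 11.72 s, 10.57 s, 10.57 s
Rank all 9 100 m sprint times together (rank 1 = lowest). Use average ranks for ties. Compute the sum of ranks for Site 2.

Sorted (ascending): 10.57, 10.57, 10.57, 10.91, 11.72, 11.72, 11.72, 12.25, 12.69
The 3 values of 10.57 occupy positions 1–3 → average rank 2.
The 3 values of 11.72 occupy positions 5–7 → average rank 6.
Site 2 values → pooled ranks: 12.69→9, 11.72→6, 10.91→4, 11.72→6, 10.57→2, 10.57→2
Rank sum = 9 + 6 + 4 + 6 + 2 + 2 = 29

29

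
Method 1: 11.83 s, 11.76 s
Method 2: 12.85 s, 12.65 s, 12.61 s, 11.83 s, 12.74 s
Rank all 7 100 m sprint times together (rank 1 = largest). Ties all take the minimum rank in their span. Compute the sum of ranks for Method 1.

12

Sorted (descending): 12.85, 12.74, 12.65, 12.61, 11.83, 11.83, 11.76
The 2 values of 11.83 occupy positions 5–6 → each gets rank 5.
Method 1 values → pooled ranks: 11.83→5, 11.76→7
Rank sum = 5 + 7 = 12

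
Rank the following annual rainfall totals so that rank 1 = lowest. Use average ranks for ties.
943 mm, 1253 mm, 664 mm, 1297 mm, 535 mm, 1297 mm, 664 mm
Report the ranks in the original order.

Sorted (ascending): 535, 664, 664, 943, 1253, 1297, 1297
The 2 values of 664 occupy positions 2–3 → average rank (2+3)/2 = 2.5.
The 2 values of 1297 occupy positions 6–7 → average rank (6+7)/2 = 6.5.

4, 5, 2.5, 6.5, 1, 6.5, 2.5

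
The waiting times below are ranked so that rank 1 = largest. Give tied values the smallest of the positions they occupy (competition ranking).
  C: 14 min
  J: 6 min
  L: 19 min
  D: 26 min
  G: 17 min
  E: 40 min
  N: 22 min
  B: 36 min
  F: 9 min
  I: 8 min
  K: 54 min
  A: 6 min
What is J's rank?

Sorted (descending): 54, 40, 36, 26, 22, 19, 17, 14, 9, 8, 6, 6
The 2 values of 6 occupy positions 11–12 → each gets rank 11.
J has value 6 min → rank 11.

11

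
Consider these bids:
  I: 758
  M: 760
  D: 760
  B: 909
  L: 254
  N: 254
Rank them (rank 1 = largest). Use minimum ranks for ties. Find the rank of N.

Sorted (descending): 909, 760, 760, 758, 254, 254
The 2 values of 760 occupy positions 2–3 → each gets rank 2.
The 2 values of 254 occupy positions 5–6 → each gets rank 5.
N has value 254 → rank 5.

5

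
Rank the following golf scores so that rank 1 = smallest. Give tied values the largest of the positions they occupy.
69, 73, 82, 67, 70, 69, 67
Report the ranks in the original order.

4, 6, 7, 2, 5, 4, 2

Sorted (ascending): 67, 67, 69, 69, 70, 73, 82
The 2 values of 67 occupy positions 1–2 → each gets rank 2.
The 2 values of 69 occupy positions 3–4 → each gets rank 4.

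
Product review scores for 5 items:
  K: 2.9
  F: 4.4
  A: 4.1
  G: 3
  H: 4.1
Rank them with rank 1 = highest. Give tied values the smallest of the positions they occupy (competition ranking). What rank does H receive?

Sorted (descending): 4.4, 4.1, 4.1, 3, 2.9
The 2 values of 4.1 occupy positions 2–3 → each gets rank 2.
H has value 4.1 → rank 2.

2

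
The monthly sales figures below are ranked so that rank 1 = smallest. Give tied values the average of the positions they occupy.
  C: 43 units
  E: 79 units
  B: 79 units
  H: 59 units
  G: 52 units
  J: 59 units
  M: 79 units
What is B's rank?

Sorted (ascending): 43, 52, 59, 59, 79, 79, 79
The 2 values of 59 occupy positions 3–4 → average rank (3+4)/2 = 3.5.
The 3 values of 79 occupy positions 5–7 → average rank 6.
B has value 79 units → rank 6.

6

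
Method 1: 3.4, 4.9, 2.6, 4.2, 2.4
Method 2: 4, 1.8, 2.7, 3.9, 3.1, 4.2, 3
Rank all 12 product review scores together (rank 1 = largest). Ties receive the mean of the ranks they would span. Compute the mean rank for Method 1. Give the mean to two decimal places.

6.10

Sorted (descending): 4.9, 4.2, 4.2, 4, 3.9, 3.4, 3.1, 3, 2.7, 2.6, 2.4, 1.8
The 2 values of 4.2 occupy positions 2–3 → average rank (2+3)/2 = 2.5.
Method 1 values → pooled ranks: 3.4→6, 4.9→1, 2.6→10, 4.2→2.5, 2.4→11
Mean rank = (6 + 1 + 10 + 2.5 + 11) / 5 = 6.10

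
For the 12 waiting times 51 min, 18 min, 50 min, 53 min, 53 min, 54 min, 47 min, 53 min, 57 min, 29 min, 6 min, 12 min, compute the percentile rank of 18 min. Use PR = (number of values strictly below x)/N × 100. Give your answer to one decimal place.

16.7

N = 12.
Strictly below 18: 2. Equal to 18: 1.
PR = 2/12 × 100 = 16.7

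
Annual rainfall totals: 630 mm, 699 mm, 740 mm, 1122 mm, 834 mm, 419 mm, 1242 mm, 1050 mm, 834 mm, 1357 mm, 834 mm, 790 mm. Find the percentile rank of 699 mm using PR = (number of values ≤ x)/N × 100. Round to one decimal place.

N = 12.
Strictly below 699: 2. Equal to 699: 1.
PR = 3/12 × 100 = 25.0

25.0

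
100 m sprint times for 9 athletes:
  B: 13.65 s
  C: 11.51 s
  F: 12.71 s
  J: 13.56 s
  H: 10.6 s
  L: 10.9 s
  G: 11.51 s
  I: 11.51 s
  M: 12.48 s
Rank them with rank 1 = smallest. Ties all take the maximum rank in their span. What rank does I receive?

Sorted (ascending): 10.6, 10.9, 11.51, 11.51, 11.51, 12.48, 12.71, 13.56, 13.65
The 3 values of 11.51 occupy positions 3–5 → each gets rank 5.
I has value 11.51 s → rank 5.

5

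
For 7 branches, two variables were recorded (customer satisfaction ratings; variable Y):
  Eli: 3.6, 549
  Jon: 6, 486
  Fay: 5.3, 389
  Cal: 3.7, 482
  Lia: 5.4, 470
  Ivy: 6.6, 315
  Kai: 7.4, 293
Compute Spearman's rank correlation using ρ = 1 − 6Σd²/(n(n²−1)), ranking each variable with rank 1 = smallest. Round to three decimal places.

Ranks of variable 1: 1, 5, 3, 2, 4, 6, 7
Ranks of variable 2: 7, 6, 3, 5, 4, 2, 1
d = r₁ − r₂: -6, -1, 0, -3, 0, 4, 6
d²: 36, 1, 0, 9, 0, 16, 36; Σd² = 98
ρ = 1 − 6·98/(7·48) = 1 − 588/336 = -0.750

-0.750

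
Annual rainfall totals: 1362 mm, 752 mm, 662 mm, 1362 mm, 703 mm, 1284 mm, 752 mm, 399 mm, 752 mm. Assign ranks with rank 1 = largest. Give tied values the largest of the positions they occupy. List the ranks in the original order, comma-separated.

2, 6, 8, 2, 7, 3, 6, 9, 6

Sorted (descending): 1362, 1362, 1284, 752, 752, 752, 703, 662, 399
The 2 values of 1362 occupy positions 1–2 → each gets rank 2.
The 3 values of 752 occupy positions 4–6 → each gets rank 6.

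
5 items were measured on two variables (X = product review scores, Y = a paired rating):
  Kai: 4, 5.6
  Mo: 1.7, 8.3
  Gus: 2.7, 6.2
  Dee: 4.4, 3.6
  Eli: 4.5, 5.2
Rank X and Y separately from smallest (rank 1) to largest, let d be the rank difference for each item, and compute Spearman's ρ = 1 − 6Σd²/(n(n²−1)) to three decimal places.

Ranks of variable 1: 3, 1, 2, 4, 5
Ranks of variable 2: 3, 5, 4, 1, 2
d = r₁ − r₂: 0, -4, -2, 3, 3
d²: 0, 16, 4, 9, 9; Σd² = 38
ρ = 1 − 6·38/(5·24) = 1 − 228/120 = -0.900

-0.900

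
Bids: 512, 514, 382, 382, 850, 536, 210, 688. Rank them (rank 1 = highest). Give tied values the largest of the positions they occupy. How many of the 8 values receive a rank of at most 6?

5

Sorted (descending): 850, 688, 536, 514, 512, 382, 382, 210
The 2 values of 382 occupy positions 6–7 → each gets rank 7.
Ranks ≤ 6: {1, 2, 3, 4, 5} → 5 values.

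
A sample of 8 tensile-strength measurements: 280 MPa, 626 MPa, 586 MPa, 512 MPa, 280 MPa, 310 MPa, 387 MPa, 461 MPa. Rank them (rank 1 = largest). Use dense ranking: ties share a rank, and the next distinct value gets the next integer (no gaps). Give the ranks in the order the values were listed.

Sorted (descending): 626, 586, 512, 461, 387, 310, 280, 280
The 2 values of 280 share dense rank 7.
Remaining distinct values take the next consecutive integers.

7, 1, 2, 3, 7, 6, 5, 4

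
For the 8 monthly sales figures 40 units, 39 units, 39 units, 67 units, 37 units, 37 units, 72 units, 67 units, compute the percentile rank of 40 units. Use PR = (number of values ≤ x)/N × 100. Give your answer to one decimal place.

N = 8.
Strictly below 40: 4. Equal to 40: 1.
PR = 5/8 × 100 = 62.5

62.5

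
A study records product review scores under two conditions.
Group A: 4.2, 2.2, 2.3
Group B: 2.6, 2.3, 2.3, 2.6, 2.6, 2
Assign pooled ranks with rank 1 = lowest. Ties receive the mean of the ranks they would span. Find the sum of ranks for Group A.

Sorted (ascending): 2, 2.2, 2.3, 2.3, 2.3, 2.6, 2.6, 2.6, 4.2
The 3 values of 2.3 occupy positions 3–5 → average rank 4.
The 3 values of 2.6 occupy positions 6–8 → average rank 7.
Group A values → pooled ranks: 4.2→9, 2.2→2, 2.3→4
Rank sum = 9 + 2 + 4 = 15

15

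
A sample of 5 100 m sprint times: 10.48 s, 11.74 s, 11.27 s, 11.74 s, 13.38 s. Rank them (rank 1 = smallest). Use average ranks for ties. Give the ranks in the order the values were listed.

1, 3.5, 2, 3.5, 5

Sorted (ascending): 10.48, 11.27, 11.74, 11.74, 13.38
The 2 values of 11.74 occupy positions 3–4 → average rank (3+4)/2 = 3.5.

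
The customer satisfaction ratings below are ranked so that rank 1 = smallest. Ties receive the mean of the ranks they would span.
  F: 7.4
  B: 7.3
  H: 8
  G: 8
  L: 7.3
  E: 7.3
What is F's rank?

Sorted (ascending): 7.3, 7.3, 7.3, 7.4, 8, 8
The 3 values of 7.3 occupy positions 1–3 → average rank 2.
The 2 values of 8 occupy positions 5–6 → average rank (5+6)/2 = 5.5.
F has value 7.4 → rank 4.

4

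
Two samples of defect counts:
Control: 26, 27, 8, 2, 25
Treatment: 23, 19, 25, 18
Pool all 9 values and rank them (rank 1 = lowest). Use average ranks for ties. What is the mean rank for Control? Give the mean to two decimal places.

Sorted (ascending): 2, 8, 18, 19, 23, 25, 25, 26, 27
The 2 values of 25 occupy positions 6–7 → average rank (6+7)/2 = 6.5.
Control values → pooled ranks: 26→8, 27→9, 8→2, 2→1, 25→6.5
Mean rank = (8 + 9 + 2 + 1 + 6.5) / 5 = 5.30

5.30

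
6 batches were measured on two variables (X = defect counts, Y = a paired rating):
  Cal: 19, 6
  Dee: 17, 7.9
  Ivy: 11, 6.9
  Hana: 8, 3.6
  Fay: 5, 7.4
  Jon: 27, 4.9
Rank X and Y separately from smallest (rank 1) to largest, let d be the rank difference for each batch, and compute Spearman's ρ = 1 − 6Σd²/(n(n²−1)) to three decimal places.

Ranks of variable 1: 5, 4, 3, 2, 1, 6
Ranks of variable 2: 3, 6, 4, 1, 5, 2
d = r₁ − r₂: 2, -2, -1, 1, -4, 4
d²: 4, 4, 1, 1, 16, 16; Σd² = 42
ρ = 1 − 6·42/(6·35) = 1 − 252/210 = -0.200

-0.200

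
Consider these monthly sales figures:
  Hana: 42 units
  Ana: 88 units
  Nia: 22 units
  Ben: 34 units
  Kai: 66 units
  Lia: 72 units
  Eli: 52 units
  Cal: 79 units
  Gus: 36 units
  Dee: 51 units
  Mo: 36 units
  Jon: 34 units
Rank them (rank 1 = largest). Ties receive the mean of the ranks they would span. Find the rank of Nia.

Sorted (descending): 88, 79, 72, 66, 52, 51, 42, 36, 36, 34, 34, 22
The 2 values of 36 occupy positions 8–9 → average rank (8+9)/2 = 8.5.
The 2 values of 34 occupy positions 10–11 → average rank (10+11)/2 = 10.5.
Nia has value 22 units → rank 12.

12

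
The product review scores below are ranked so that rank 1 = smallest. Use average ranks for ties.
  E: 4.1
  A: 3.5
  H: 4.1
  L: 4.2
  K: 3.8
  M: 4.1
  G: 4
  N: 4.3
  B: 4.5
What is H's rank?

5

Sorted (ascending): 3.5, 3.8, 4, 4.1, 4.1, 4.1, 4.2, 4.3, 4.5
The 3 values of 4.1 occupy positions 4–6 → average rank 5.
H has value 4.1 → rank 5.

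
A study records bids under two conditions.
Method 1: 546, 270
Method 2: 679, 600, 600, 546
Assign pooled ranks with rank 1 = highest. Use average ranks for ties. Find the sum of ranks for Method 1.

10.5

Sorted (descending): 679, 600, 600, 546, 546, 270
The 2 values of 600 occupy positions 2–3 → average rank (2+3)/2 = 2.5.
The 2 values of 546 occupy positions 4–5 → average rank (4+5)/2 = 4.5.
Method 1 values → pooled ranks: 546→4.5, 270→6
Rank sum = 4.5 + 6 = 10.5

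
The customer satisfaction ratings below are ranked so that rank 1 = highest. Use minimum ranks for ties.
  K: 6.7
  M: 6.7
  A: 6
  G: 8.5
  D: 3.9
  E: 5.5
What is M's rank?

2

Sorted (descending): 8.5, 6.7, 6.7, 6, 5.5, 3.9
The 2 values of 6.7 occupy positions 2–3 → each gets rank 2.
M has value 6.7 → rank 2.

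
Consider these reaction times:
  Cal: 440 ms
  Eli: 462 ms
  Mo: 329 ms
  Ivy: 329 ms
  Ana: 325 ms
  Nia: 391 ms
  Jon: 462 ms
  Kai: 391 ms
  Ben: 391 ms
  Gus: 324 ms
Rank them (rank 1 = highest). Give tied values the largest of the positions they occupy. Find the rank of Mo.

Sorted (descending): 462, 462, 440, 391, 391, 391, 329, 329, 325, 324
The 2 values of 462 occupy positions 1–2 → each gets rank 2.
The 3 values of 391 occupy positions 4–6 → each gets rank 6.
The 2 values of 329 occupy positions 7–8 → each gets rank 8.
Mo has value 329 ms → rank 8.

8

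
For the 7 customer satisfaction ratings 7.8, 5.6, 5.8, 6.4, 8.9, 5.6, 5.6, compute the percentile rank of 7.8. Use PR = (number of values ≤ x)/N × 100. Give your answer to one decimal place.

85.7

N = 7.
Strictly below 7.8: 5. Equal to 7.8: 1.
PR = 6/7 × 100 = 85.7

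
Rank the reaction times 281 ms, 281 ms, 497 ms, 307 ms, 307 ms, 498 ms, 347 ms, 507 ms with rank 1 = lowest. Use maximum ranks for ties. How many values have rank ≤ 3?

2

Sorted (ascending): 281, 281, 307, 307, 347, 497, 498, 507
The 2 values of 281 occupy positions 1–2 → each gets rank 2.
The 2 values of 307 occupy positions 3–4 → each gets rank 4.
Ranks ≤ 3: {2, 2} → 2 values.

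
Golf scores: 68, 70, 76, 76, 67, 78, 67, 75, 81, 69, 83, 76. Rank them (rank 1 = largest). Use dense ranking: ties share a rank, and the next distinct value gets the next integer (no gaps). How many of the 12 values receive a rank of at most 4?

6

Sorted (descending): 83, 81, 78, 76, 76, 76, 75, 70, 69, 68, 67, 67
The 3 values of 76 share dense rank 4.
The 2 values of 67 share dense rank 9.
Remaining distinct values take the next consecutive integers.
Ranks ≤ 4: {1, 2, 3, 4, 4, 4} → 6 values.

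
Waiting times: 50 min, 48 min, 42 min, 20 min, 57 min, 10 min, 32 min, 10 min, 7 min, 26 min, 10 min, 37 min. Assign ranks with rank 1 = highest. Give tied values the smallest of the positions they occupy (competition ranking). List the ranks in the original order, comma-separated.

Sorted (descending): 57, 50, 48, 42, 37, 32, 26, 20, 10, 10, 10, 7
The 3 values of 10 occupy positions 9–11 → each gets rank 9.

2, 3, 4, 8, 1, 9, 6, 9, 12, 7, 9, 5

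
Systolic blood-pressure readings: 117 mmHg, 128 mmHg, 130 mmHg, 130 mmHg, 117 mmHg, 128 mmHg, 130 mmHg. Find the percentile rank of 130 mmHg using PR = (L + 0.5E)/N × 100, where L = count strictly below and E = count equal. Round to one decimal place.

78.6

N = 7.
Strictly below 130: 4. Equal to 130: 3.
PR = (4 + 0.5·3)/7 × 100 = 78.6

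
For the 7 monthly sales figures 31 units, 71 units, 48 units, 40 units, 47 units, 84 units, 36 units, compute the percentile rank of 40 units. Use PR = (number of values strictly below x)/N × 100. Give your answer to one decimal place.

28.6

N = 7.
Strictly below 40: 2. Equal to 40: 1.
PR = 2/7 × 100 = 28.6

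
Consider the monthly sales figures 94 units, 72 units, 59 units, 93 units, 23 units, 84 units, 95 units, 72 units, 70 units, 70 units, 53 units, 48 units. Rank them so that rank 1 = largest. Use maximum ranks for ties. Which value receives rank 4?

Sorted (descending): 95, 94, 93, 84, 72, 72, 70, 70, 59, 53, 48, 23
The 2 values of 72 occupy positions 5–6 → each gets rank 6.
The 2 values of 70 occupy positions 7–8 → each gets rank 8.
Rank 4 → value 84.

84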